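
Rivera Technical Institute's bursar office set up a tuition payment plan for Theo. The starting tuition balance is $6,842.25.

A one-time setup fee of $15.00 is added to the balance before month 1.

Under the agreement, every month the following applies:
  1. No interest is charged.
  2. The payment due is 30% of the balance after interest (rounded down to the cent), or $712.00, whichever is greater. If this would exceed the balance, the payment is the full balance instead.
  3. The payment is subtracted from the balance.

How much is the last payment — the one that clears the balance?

$216.05

Month 1: opening $6,857.25; payment $2,057.17; balance $4,800.08
Month 2: opening $4,800.08; payment $1,440.02; balance $3,360.06
Month 3: opening $3,360.06; payment $1,008.01; balance $2,352.05
Month 4: opening $2,352.05; payment $712.00; balance $1,640.05
Month 5: opening $1,640.05; payment $712.00; balance $928.05
Month 6: opening $928.05; payment $712.00; balance $216.05
Month 7: opening $216.05; payment $216.05; balance $0.00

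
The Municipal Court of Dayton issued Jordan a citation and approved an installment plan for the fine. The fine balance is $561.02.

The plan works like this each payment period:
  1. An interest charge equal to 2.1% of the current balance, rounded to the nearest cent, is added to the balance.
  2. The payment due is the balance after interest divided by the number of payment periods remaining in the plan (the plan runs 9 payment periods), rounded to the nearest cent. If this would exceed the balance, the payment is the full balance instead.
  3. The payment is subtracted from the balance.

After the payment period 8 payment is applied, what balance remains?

$73.61

# | Opening | Interest | Payment | End bal
1 | $561.02 | $11.78 | $63.64 | $509.16
2 | $509.16 | $10.69 | $64.98 | $454.87
3 | $454.87 | $9.55 | $66.35 | $398.07
4 | $398.07 | $8.36 | $67.74 | $338.69
5 | $338.69 | $7.11 | $69.16 | $276.64
6 | $276.64 | $5.81 | $70.61 | $211.84
7 | $211.84 | $4.45 | $72.10 | $144.19
8 | $144.19 | $3.03 | $73.61 | $73.61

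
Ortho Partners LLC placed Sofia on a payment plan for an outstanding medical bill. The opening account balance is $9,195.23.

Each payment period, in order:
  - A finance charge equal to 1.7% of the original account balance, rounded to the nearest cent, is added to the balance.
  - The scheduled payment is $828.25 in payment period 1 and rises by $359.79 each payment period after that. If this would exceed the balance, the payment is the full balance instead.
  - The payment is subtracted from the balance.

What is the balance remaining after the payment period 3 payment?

$6,100.07

Payment period 1: opening $9,195.23; interest $156.32 → $9,351.55; payment $828.25; balance $8,523.30
Payment period 2: opening $8,523.30; interest $156.32 → $8,679.62; payment $1,188.04; balance $7,491.58
Payment period 3: opening $7,491.58; interest $156.32 → $7,647.90; payment $1,547.83; balance $6,100.07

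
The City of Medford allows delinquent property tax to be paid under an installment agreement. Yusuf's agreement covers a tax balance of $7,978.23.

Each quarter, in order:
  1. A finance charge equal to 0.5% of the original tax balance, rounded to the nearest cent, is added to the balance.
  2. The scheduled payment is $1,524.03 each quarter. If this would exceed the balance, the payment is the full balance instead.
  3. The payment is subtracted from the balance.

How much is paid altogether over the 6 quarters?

$8,217.57

# | Opening | Interest | Payment | End bal
1 | $7,978.23 | $39.89 | $1,524.03 | $6,494.09
2 | $6,494.09 | $39.89 | $1,524.03 | $5,009.95
3 | $5,009.95 | $39.89 | $1,524.03 | $3,525.81
4 | $3,525.81 | $39.89 | $1,524.03 | $2,041.67
5 | $2,041.67 | $39.89 | $1,524.03 | $557.53
6 | $557.53 | $39.89 | $597.42 | $0.00
Total paid: $8,217.57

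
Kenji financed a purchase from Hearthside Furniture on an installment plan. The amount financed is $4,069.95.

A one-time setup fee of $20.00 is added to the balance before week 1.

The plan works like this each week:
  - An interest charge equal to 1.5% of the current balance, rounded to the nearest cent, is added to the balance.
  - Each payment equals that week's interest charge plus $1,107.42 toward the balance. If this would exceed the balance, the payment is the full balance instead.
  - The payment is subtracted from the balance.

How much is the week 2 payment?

$1,152.16

Week 1: $4,089.95 +$61.35 interest = $4,151.30; pay $1,168.77 → $2,982.53
Week 2: $2,982.53 +$44.74 interest = $3,027.27; pay $1,152.16 → $1,875.11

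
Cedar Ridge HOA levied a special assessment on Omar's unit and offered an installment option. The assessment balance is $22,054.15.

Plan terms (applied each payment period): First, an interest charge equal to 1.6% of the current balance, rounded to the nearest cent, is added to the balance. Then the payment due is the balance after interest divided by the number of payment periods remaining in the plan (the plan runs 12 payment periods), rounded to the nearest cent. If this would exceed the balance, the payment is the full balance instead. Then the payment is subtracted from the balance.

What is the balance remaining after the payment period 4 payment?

Payment period 1: $22,054.15 +$352.87 interest = $22,407.02; pay $1,867.25 → $20,539.77
Payment period 2: $20,539.77 +$328.64 interest = $20,868.41; pay $1,897.13 → $18,971.28
Payment period 3: $18,971.28 +$303.54 interest = $19,274.82; pay $1,927.48 → $17,347.34
Payment period 4: $17,347.34 +$277.56 interest = $17,624.90; pay $1,958.32 → $15,666.58

$15,666.58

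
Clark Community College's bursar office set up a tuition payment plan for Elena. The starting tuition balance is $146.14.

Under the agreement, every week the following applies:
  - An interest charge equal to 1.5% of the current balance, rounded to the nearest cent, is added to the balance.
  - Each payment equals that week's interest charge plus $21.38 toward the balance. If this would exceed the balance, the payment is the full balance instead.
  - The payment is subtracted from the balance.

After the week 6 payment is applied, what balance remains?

# | Opening | Interest | Payment | End bal
1 | $146.14 | $2.19 | $23.57 | $124.76
2 | $124.76 | $1.87 | $23.25 | $103.38
3 | $103.38 | $1.55 | $22.93 | $82.00
4 | $82.00 | $1.23 | $22.61 | $60.62
5 | $60.62 | $0.91 | $22.29 | $39.24
6 | $39.24 | $0.59 | $21.97 | $17.86

$17.86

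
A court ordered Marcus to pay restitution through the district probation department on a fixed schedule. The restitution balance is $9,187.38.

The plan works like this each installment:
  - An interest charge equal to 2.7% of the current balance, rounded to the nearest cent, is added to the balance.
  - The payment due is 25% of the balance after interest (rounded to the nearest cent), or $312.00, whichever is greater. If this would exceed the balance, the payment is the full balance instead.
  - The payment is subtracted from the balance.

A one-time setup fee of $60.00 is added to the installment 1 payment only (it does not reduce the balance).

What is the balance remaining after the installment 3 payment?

# | Opening | Interest | Payment | Fee | End bal
1 | $9,187.38 | $248.06 | $2,358.86 | $60.00 | $7,076.58
2 | $7,076.58 | $191.07 | $1,816.91 | — | $5,450.74
3 | $5,450.74 | $147.17 | $1,399.48 | — | $4,198.43

$4,198.43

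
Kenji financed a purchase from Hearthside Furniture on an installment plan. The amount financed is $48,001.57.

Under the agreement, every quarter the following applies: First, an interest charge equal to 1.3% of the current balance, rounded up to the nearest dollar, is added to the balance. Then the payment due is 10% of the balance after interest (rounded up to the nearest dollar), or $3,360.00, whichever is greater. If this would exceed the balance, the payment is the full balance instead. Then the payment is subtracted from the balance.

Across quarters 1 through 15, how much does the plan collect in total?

Quarter 1: $48,001.57 +$625.00 interest = $48,626.57; pay $4,863.00 → $43,763.57
Quarter 2: $43,763.57 +$569.00 interest = $44,332.57; pay $4,434.00 → $39,898.57
Quarter 3: $39,898.57 +$519.00 interest = $40,417.57; pay $4,042.00 → $36,375.57
Quarter 4: $36,375.57 +$473.00 interest = $36,848.57; pay $3,685.00 → $33,163.57
Quarter 5: $33,163.57 +$432.00 interest = $33,595.57; pay $3,360.00 → $30,235.57
Quarter 6: $30,235.57 +$394.00 interest = $30,629.57; pay $3,360.00 → $27,269.57
Quarter 7: $27,269.57 +$355.00 interest = $27,624.57; pay $3,360.00 → $24,264.57
Quarter 8: $24,264.57 +$316.00 interest = $24,580.57; pay $3,360.00 → $21,220.57
Quarter 9: $21,220.57 +$276.00 interest = $21,496.57; pay $3,360.00 → $18,136.57
Quarter 10: $18,136.57 +$236.00 interest = $18,372.57; pay $3,360.00 → $15,012.57
Quarter 11: $15,012.57 +$196.00 interest = $15,208.57; pay $3,360.00 → $11,848.57
Quarter 12: $11,848.57 +$155.00 interest = $12,003.57; pay $3,360.00 → $8,643.57
Quarter 13: $8,643.57 +$113.00 interest = $8,756.57; pay $3,360.00 → $5,396.57
Quarter 14: $5,396.57 +$71.00 interest = $5,467.57; pay $3,360.00 → $2,107.57
Quarter 15: $2,107.57 +$28.00 interest = $2,135.57; pay $2,135.57 → $0.00
Total paid: $52,759.57

$52,759.57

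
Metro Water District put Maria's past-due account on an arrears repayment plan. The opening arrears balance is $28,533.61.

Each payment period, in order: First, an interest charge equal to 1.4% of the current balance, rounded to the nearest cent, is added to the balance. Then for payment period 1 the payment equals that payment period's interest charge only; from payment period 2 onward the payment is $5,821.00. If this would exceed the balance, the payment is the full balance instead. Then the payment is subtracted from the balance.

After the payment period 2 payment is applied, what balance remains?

Payment period 1: $28,533.61 +$399.47 interest = $28,933.08; pay $399.47 → $28,533.61
Payment period 2: $28,533.61 +$399.47 interest = $28,933.08; pay $5,821.00 → $23,112.08

$23,112.08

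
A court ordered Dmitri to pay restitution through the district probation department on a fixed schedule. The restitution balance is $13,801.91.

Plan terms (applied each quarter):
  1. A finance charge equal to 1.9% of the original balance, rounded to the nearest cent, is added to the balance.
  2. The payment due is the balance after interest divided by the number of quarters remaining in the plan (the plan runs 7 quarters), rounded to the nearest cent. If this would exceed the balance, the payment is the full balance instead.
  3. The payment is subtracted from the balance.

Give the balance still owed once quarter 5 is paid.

$4,516.59

# | Opening | Interest | Payment | End bal
1 | $13,801.91 | $262.24 | $2,009.16 | $12,054.99
2 | $12,054.99 | $262.24 | $2,052.87 | $10,264.36
3 | $10,264.36 | $262.24 | $2,105.32 | $8,421.28
4 | $8,421.28 | $262.24 | $2,170.88 | $6,512.64
5 | $6,512.64 | $262.24 | $2,258.29 | $4,516.59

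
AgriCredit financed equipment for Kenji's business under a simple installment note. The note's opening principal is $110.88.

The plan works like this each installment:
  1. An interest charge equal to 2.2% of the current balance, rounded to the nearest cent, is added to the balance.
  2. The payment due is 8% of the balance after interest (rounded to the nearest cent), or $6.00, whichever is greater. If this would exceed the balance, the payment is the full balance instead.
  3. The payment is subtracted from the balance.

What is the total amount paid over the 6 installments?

$46.89

Installment 1: opening $110.88; interest $2.44 → $113.32; payment $9.07; balance $104.25
Installment 2: opening $104.25; interest $2.29 → $106.54; payment $8.52; balance $98.02
Installment 3: opening $98.02; interest $2.16 → $100.18; payment $8.01; balance $92.17
Installment 4: opening $92.17; interest $2.03 → $94.20; payment $7.54; balance $86.66
Installment 5: opening $86.66; interest $1.91 → $88.57; payment $7.09; balance $81.48
Installment 6: opening $81.48; interest $1.79 → $83.27; payment $6.66; balance $76.61
Total paid: $46.89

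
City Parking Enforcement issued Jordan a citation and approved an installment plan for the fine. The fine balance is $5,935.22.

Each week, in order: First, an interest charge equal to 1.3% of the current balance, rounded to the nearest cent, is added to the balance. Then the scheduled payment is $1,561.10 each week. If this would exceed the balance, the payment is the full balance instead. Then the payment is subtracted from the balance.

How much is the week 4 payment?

Week 1: opening $5,935.22; interest $77.16 → $6,012.38; payment $1,561.10; balance $4,451.28
Week 2: opening $4,451.28; interest $57.87 → $4,509.15; payment $1,561.10; balance $2,948.05
Week 3: opening $2,948.05; interest $38.32 → $2,986.37; payment $1,561.10; balance $1,425.27
Week 4: opening $1,425.27; interest $18.53 → $1,443.80; payment $1,443.80; balance $0.00

$1,443.80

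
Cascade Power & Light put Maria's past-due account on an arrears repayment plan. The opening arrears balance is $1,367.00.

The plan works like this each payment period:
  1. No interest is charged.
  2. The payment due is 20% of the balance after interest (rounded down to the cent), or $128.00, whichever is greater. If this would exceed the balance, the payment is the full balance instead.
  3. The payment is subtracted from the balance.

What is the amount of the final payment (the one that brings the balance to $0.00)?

$47.93

Payment period 1: $1,367.00 − $273.40 → $1,093.60
Payment period 2: $1,093.60 − $218.72 → $874.88
Payment period 3: $874.88 − $174.97 → $699.91
Payment period 4: $699.91 − $139.98 → $559.93
Payment period 5: $559.93 − $128.00 → $431.93
Payment period 6: $431.93 − $128.00 → $303.93
Payment period 7: $303.93 − $128.00 → $175.93
Payment period 8: $175.93 − $128.00 → $47.93
Payment period 9: $47.93 − $47.93 → $0.00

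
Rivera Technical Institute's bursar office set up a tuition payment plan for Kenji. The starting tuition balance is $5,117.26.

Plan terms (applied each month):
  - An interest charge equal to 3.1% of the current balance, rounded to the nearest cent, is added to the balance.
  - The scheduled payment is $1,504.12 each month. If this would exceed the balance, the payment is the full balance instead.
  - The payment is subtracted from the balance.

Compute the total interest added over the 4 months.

$379.08

Month 1: $5,117.26 +$158.64 interest = $5,275.90; pay $1,504.12 → $3,771.78
Month 2: $3,771.78 +$116.93 interest = $3,888.71; pay $1,504.12 → $2,384.59
Month 3: $2,384.59 +$73.92 interest = $2,458.51; pay $1,504.12 → $954.39
Month 4: $954.39 +$29.59 interest = $983.98; pay $983.98 → $0.00
Total interest: $158.64 + $116.93 + $73.92 + $29.59 = $379.08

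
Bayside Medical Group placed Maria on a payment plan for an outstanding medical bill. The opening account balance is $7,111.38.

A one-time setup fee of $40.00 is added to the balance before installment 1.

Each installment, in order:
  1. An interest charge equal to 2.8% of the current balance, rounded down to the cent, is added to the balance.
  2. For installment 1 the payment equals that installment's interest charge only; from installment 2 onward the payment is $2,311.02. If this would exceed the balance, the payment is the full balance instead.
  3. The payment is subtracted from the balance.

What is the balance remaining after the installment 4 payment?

$640.05

Installment 1: opening $7,151.38; interest $200.23 → $7,351.61; payment $200.23; balance $7,151.38
Installment 2: opening $7,151.38; interest $200.23 → $7,351.61; payment $2,311.02; balance $5,040.59
Installment 3: opening $5,040.59; interest $141.13 → $5,181.72; payment $2,311.02; balance $2,870.70
Installment 4: opening $2,870.70; interest $80.37 → $2,951.07; payment $2,311.02; balance $640.05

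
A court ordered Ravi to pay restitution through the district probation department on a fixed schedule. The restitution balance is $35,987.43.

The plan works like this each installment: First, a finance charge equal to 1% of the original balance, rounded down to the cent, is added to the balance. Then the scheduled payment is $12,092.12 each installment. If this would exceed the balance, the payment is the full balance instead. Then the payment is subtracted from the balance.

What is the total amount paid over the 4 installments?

Installment 1: $35,987.43 +$359.87 interest = $36,347.30; pay $12,092.12 → $24,255.18
Installment 2: $24,255.18 +$359.87 interest = $24,615.05; pay $12,092.12 → $12,522.93
Installment 3: $12,522.93 +$359.87 interest = $12,882.80; pay $12,092.12 → $790.68
Installment 4: $790.68 +$359.87 interest = $1,150.55; pay $1,150.55 → $0.00
Total paid: $37,426.91

$37,426.91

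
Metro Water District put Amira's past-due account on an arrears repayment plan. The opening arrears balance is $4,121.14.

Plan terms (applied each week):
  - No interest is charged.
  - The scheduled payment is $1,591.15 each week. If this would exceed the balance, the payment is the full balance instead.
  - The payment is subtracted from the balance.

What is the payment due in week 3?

Week 1: opening $4,121.14; payment $1,591.15; balance $2,529.99
Week 2: opening $2,529.99; payment $1,591.15; balance $938.84
Week 3: opening $938.84; payment $938.84; balance $0.00

$938.84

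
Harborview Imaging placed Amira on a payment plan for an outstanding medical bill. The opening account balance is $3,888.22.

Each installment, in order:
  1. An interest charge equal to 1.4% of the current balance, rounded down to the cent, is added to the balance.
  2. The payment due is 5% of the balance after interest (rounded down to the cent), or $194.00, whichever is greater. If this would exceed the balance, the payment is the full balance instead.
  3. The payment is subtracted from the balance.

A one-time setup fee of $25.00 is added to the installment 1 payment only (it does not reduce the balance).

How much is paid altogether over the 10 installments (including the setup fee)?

Installment 1: opening $3,888.22; interest $54.43 → $3,942.65; payment $197.13 (+ $25.00 fee); balance $3,745.52
Installment 2: opening $3,745.52; interest $52.43 → $3,797.95; payment $194.00; balance $3,603.95
Installment 3: opening $3,603.95; interest $50.45 → $3,654.40; payment $194.00; balance $3,460.40
Installment 4: opening $3,460.40; interest $48.44 → $3,508.84; payment $194.00; balance $3,314.84
Installment 5: opening $3,314.84; interest $46.40 → $3,361.24; payment $194.00; balance $3,167.24
Installment 6: opening $3,167.24; interest $44.34 → $3,211.58; payment $194.00; balance $3,017.58
Installment 7: opening $3,017.58; interest $42.24 → $3,059.82; payment $194.00; balance $2,865.82
Installment 8: opening $2,865.82; interest $40.12 → $2,905.94; payment $194.00; balance $2,711.94
Installment 9: opening $2,711.94; interest $37.96 → $2,749.90; payment $194.00; balance $2,555.90
Installment 10: opening $2,555.90; interest $35.78 → $2,591.68; payment $194.00; balance $2,397.68
Total paid: $1,968.13

$1,968.13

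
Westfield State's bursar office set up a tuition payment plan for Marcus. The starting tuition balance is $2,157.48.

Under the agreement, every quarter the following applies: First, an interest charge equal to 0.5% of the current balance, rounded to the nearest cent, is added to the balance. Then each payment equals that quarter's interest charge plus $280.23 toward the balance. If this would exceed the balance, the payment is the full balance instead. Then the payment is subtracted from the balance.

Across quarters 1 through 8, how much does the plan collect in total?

$2,204.55

Quarter 1: $2,157.48 +$10.79 interest = $2,168.27; pay $291.02 → $1,877.25
Quarter 2: $1,877.25 +$9.39 interest = $1,886.64; pay $289.62 → $1,597.02
Quarter 3: $1,597.02 +$7.99 interest = $1,605.01; pay $288.22 → $1,316.79
Quarter 4: $1,316.79 +$6.58 interest = $1,323.37; pay $286.81 → $1,036.56
Quarter 5: $1,036.56 +$5.18 interest = $1,041.74; pay $285.41 → $756.33
Quarter 6: $756.33 +$3.78 interest = $760.11; pay $284.01 → $476.10
Quarter 7: $476.10 +$2.38 interest = $478.48; pay $282.61 → $195.87
Quarter 8: $195.87 +$0.98 interest = $196.85; pay $196.85 → $0.00
Total paid: $2,204.55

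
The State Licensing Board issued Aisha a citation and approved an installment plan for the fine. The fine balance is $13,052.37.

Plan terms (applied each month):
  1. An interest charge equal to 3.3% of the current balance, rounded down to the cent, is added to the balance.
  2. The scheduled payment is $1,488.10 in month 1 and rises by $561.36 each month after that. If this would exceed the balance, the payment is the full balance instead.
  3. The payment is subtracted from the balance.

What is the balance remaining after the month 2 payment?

# | Opening | Interest | Payment | End bal
1 | $13,052.37 | $430.72 | $1,488.10 | $11,994.99
2 | $11,994.99 | $395.83 | $2,049.46 | $10,341.36

$10,341.36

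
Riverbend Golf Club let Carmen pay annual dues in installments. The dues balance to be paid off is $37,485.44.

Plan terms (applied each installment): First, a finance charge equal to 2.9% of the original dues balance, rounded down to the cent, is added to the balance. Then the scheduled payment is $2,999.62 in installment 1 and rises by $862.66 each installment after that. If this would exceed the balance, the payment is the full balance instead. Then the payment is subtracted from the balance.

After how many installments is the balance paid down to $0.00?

8

Installment 1: $37,485.44 +$1,087.07 interest = $38,572.51; pay $2,999.62 → $35,572.89
Installment 2: $35,572.89 +$1,087.07 interest = $36,659.96; pay $3,862.28 → $32,797.68
Installment 3: $32,797.68 +$1,087.07 interest = $33,884.75; pay $4,724.94 → $29,159.81
Installment 4: $29,159.81 +$1,087.07 interest = $30,246.88; pay $5,587.60 → $24,659.28
Installment 5: $24,659.28 +$1,087.07 interest = $25,746.35; pay $6,450.26 → $19,296.09
Installment 6: $19,296.09 +$1,087.07 interest = $20,383.16; pay $7,312.92 → $13,070.24
Installment 7: $13,070.24 +$1,087.07 interest = $14,157.31; pay $8,175.58 → $5,981.73
Installment 8: $5,981.73 +$1,087.07 interest = $7,068.80; pay $7,068.80 → $0.00
Balance reaches $0.00 in installment 8.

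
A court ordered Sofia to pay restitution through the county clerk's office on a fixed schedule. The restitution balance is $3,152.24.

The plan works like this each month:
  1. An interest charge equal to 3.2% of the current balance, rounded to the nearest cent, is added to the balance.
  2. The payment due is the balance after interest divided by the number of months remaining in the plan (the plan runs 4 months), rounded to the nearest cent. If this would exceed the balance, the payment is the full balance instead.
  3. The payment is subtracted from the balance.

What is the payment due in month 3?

Month 1: opening $3,152.24; interest $100.87 → $3,253.11; payment $813.28; balance $2,439.83
Month 2: opening $2,439.83; interest $78.07 → $2,517.90; payment $839.30; balance $1,678.60
Month 3: opening $1,678.60; interest $53.72 → $1,732.32; payment $866.16; balance $866.16

$866.16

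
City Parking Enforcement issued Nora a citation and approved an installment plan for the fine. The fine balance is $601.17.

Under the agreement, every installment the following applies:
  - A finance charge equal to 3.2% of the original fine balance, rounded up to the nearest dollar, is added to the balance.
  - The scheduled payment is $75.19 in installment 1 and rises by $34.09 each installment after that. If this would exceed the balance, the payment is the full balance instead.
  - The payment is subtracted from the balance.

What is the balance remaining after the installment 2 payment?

# | Opening | Interest | Payment | End bal
1 | $601.17 | $20.00 | $75.19 | $545.98
2 | $545.98 | $20.00 | $109.28 | $456.70

$456.70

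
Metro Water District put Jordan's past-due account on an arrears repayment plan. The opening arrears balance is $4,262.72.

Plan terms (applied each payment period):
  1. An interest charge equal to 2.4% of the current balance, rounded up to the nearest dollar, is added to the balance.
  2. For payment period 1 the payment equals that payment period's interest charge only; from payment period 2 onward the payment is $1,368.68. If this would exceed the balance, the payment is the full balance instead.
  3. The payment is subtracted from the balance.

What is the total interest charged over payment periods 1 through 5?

Payment period 1: $4,262.72 +$103.00 interest = $4,365.72; pay $103.00 → $4,262.72
Payment period 2: $4,262.72 +$103.00 interest = $4,365.72; pay $1,368.68 → $2,997.04
Payment period 3: $2,997.04 +$72.00 interest = $3,069.04; pay $1,368.68 → $1,700.36
Payment period 4: $1,700.36 +$41.00 interest = $1,741.36; pay $1,368.68 → $372.68
Payment period 5: $372.68 +$9.00 interest = $381.68; pay $381.68 → $0.00
Total interest: $103.00 + $103.00 + $72.00 + $41.00 + $9.00 = $328.00

$328.00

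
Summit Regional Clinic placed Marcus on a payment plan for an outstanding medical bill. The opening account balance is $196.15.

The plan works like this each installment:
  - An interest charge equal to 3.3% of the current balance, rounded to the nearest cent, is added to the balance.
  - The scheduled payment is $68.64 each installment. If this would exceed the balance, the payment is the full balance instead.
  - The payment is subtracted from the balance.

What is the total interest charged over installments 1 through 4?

# | Opening | Interest | Payment | End bal
1 | $196.15 | $6.47 | $68.64 | $133.98
2 | $133.98 | $4.42 | $68.64 | $69.76
3 | $69.76 | $2.30 | $68.64 | $3.42
4 | $3.42 | $0.11 | $3.53 | $0.00
Total interest: $6.47 + $4.42 + $2.30 + $0.11 = $13.30

$13.30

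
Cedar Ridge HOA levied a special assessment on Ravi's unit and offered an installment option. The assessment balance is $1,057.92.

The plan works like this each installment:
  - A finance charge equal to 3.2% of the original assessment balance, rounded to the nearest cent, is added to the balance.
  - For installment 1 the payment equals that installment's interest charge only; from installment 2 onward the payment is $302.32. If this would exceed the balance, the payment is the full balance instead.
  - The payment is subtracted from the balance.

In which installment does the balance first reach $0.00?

5

Installment 1: $1,057.92 +$33.85 interest = $1,091.77; pay $33.85 → $1,057.92
Installment 2: $1,057.92 +$33.85 interest = $1,091.77; pay $302.32 → $789.45
Installment 3: $789.45 +$33.85 interest = $823.30; pay $302.32 → $520.98
Installment 4: $520.98 +$33.85 interest = $554.83; pay $302.32 → $252.51
Installment 5: $252.51 +$33.85 interest = $286.36; pay $286.36 → $0.00
Balance reaches $0.00 in installment 5.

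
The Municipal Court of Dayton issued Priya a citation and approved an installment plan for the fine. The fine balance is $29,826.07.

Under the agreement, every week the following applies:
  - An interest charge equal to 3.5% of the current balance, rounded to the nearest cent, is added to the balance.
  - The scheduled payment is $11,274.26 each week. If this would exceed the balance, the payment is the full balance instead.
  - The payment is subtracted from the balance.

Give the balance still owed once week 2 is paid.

$9,007.31

Week 1: opening $29,826.07; interest $1,043.91 → $30,869.98; payment $11,274.26; balance $19,595.72
Week 2: opening $19,595.72; interest $685.85 → $20,281.57; payment $11,274.26; balance $9,007.31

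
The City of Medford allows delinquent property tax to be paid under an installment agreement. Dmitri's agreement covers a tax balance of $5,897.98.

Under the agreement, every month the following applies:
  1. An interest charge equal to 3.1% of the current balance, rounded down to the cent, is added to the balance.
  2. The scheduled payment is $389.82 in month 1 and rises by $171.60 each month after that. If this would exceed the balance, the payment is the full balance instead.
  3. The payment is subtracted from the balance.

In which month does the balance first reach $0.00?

Month 1: $5,897.98 +$182.83 interest = $6,080.81; pay $389.82 → $5,690.99
Month 2: $5,690.99 +$176.42 interest = $5,867.41; pay $561.42 → $5,305.99
Month 3: $5,305.99 +$164.48 interest = $5,470.47; pay $733.02 → $4,737.45
Month 4: $4,737.45 +$146.86 interest = $4,884.31; pay $904.62 → $3,979.69
Month 5: $3,979.69 +$123.37 interest = $4,103.06; pay $1,076.22 → $3,026.84
Month 6: $3,026.84 +$93.83 interest = $3,120.67; pay $1,247.82 → $1,872.85
Month 7: $1,872.85 +$58.05 interest = $1,930.90; pay $1,419.42 → $511.48
Month 8: $511.48 +$15.85 interest = $527.33; pay $527.33 → $0.00
Balance reaches $0.00 in month 8.

8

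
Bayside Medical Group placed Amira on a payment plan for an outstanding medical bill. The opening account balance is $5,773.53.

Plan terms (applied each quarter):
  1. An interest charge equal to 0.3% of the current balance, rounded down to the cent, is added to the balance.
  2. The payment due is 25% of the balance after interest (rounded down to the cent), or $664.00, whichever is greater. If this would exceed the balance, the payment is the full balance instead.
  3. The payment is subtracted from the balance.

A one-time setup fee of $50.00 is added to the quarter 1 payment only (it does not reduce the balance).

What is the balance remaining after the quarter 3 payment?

$2,457.69

# | Opening | Interest | Payment | Fee | End bal
1 | $5,773.53 | $17.32 | $1,447.71 | $50.00 | $4,343.14
2 | $4,343.14 | $13.02 | $1,089.04 | — | $3,267.12
3 | $3,267.12 | $9.80 | $819.23 | — | $2,457.69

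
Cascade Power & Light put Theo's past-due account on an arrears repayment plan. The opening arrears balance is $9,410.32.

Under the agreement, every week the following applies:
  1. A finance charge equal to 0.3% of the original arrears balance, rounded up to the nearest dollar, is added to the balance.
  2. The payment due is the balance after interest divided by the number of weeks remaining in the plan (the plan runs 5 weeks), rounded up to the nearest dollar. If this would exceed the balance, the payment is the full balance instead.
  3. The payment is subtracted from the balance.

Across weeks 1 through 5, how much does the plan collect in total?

Week 1: opening $9,410.32; interest $29.00 → $9,439.32; payment $1,888.00; balance $7,551.32
Week 2: opening $7,551.32; interest $29.00 → $7,580.32; payment $1,896.00; balance $5,684.32
Week 3: opening $5,684.32; interest $29.00 → $5,713.32; payment $1,905.00; balance $3,808.32
Week 4: opening $3,808.32; interest $29.00 → $3,837.32; payment $1,919.00; balance $1,918.32
Week 5: opening $1,918.32; interest $29.00 → $1,947.32; payment $1,947.32; balance $0.00
Total paid: $9,555.32

$9,555.32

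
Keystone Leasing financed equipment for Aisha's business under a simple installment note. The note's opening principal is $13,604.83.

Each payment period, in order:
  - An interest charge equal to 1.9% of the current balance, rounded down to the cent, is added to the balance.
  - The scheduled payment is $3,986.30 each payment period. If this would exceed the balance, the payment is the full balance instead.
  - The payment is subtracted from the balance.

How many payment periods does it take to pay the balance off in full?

4

Payment period 1: opening $13,604.83; interest $258.49 → $13,863.32; payment $3,986.30; balance $9,877.02
Payment period 2: opening $9,877.02; interest $187.66 → $10,064.68; payment $3,986.30; balance $6,078.38
Payment period 3: opening $6,078.38; interest $115.48 → $6,193.86; payment $3,986.30; balance $2,207.56
Payment period 4: opening $2,207.56; interest $41.94 → $2,249.50; payment $2,249.50; balance $0.00
Balance reaches $0.00 in payment period 4.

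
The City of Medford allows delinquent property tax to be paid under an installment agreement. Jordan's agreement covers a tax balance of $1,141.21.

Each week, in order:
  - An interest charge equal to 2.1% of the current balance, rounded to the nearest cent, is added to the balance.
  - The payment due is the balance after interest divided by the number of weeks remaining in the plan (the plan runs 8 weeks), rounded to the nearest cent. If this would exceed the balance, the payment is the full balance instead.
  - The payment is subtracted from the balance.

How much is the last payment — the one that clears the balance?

Week 1: $1,141.21 +$23.97 interest = $1,165.18; pay $145.65 → $1,019.53
Week 2: $1,019.53 +$21.41 interest = $1,040.94; pay $148.71 → $892.23
Week 3: $892.23 +$18.74 interest = $910.97; pay $151.83 → $759.14
Week 4: $759.14 +$15.94 interest = $775.08; pay $155.02 → $620.06
Week 5: $620.06 +$13.02 interest = $633.08; pay $158.27 → $474.81
Week 6: $474.81 +$9.97 interest = $484.78; pay $161.59 → $323.19
Week 7: $323.19 +$6.79 interest = $329.98; pay $164.99 → $164.99
Week 8: $164.99 +$3.46 interest = $168.45; pay $168.45 → $0.00

$168.45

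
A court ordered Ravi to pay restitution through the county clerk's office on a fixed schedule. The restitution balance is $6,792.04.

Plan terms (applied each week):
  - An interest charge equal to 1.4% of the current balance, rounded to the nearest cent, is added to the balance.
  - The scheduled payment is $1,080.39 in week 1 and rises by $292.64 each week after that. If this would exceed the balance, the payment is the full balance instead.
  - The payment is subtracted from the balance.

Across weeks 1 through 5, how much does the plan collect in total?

Week 1: opening $6,792.04; interest $95.09 → $6,887.13; payment $1,080.39; balance $5,806.74
Week 2: opening $5,806.74; interest $81.29 → $5,888.03; payment $1,373.03; balance $4,515.00
Week 3: opening $4,515.00; interest $63.21 → $4,578.21; payment $1,665.67; balance $2,912.54
Week 4: opening $2,912.54; interest $40.78 → $2,953.32; payment $1,958.31; balance $995.01
Week 5: opening $995.01; interest $13.93 → $1,008.94; payment $1,008.94; balance $0.00
Total paid: $7,086.34

$7,086.34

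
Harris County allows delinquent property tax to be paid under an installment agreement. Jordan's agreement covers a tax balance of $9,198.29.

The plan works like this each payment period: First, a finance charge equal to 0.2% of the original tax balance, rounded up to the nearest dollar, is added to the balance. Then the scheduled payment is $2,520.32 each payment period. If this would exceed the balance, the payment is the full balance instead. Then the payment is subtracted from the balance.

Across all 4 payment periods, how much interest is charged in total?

$76.00

# | Opening | Interest | Payment | End bal
1 | $9,198.29 | $19.00 | $2,520.32 | $6,696.97
2 | $6,696.97 | $19.00 | $2,520.32 | $4,195.65
3 | $4,195.65 | $19.00 | $2,520.32 | $1,694.33
4 | $1,694.33 | $19.00 | $1,713.33 | $0.00
Total interest: $19.00 + $19.00 + $19.00 + $19.00 = $76.00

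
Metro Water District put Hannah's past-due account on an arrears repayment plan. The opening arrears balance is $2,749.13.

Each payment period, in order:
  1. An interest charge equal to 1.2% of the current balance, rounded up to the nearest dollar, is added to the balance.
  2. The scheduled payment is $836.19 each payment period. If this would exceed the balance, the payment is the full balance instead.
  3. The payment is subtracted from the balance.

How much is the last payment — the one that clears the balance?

Payment period 1: $2,749.13 +$33.00 interest = $2,782.13; pay $836.19 → $1,945.94
Payment period 2: $1,945.94 +$24.00 interest = $1,969.94; pay $836.19 → $1,133.75
Payment period 3: $1,133.75 +$14.00 interest = $1,147.75; pay $836.19 → $311.56
Payment period 4: $311.56 +$4.00 interest = $315.56; pay $315.56 → $0.00

$315.56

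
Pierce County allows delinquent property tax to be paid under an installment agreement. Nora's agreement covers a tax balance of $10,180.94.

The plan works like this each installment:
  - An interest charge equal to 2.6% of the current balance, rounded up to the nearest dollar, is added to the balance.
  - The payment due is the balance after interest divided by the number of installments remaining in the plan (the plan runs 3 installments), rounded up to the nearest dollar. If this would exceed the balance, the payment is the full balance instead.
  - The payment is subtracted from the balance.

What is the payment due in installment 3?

Installment 1: $10,180.94 +$265.00 interest = $10,445.94; pay $3,482.00 → $6,963.94
Installment 2: $6,963.94 +$182.00 interest = $7,145.94; pay $3,573.00 → $3,572.94
Installment 3: $3,572.94 +$93.00 interest = $3,665.94; pay $3,665.94 → $0.00

$3,665.94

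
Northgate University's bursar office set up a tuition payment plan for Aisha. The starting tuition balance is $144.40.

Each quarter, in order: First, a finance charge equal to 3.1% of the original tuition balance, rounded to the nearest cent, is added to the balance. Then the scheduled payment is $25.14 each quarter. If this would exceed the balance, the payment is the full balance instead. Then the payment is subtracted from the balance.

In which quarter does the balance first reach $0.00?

# | Opening | Interest | Payment | End bal
1 | $144.40 | $4.48 | $25.14 | $123.74
2 | $123.74 | $4.48 | $25.14 | $103.08
3 | $103.08 | $4.48 | $25.14 | $82.42
4 | $82.42 | $4.48 | $25.14 | $61.76
5 | $61.76 | $4.48 | $25.14 | $41.10
6 | $41.10 | $4.48 | $25.14 | $20.44
7 | $20.44 | $4.48 | $24.92 | $0.00
Balance reaches $0.00 in quarter 7.

7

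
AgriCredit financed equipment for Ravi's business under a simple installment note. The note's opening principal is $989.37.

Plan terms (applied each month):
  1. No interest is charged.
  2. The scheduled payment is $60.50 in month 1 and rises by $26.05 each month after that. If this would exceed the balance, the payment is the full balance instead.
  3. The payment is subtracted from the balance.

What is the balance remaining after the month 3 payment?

Month 1: opening $989.37; payment $60.50; balance $928.87
Month 2: opening $928.87; payment $86.55; balance $842.32
Month 3: opening $842.32; payment $112.60; balance $729.72

$729.72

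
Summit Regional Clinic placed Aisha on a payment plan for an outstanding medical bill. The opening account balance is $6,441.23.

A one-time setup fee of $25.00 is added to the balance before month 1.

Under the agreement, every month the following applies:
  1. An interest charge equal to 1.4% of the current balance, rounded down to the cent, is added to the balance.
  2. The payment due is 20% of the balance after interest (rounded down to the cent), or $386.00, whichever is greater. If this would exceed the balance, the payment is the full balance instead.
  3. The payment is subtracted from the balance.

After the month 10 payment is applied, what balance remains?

# | Opening | Interest | Payment | End bal
1 | $6,466.23 | $90.52 | $1,311.35 | $5,245.40
2 | $5,245.40 | $73.43 | $1,063.76 | $4,255.07
3 | $4,255.07 | $59.57 | $862.92 | $3,451.72
4 | $3,451.72 | $48.32 | $700.00 | $2,800.04
5 | $2,800.04 | $39.20 | $567.84 | $2,271.40
6 | $2,271.40 | $31.79 | $460.63 | $1,842.56
7 | $1,842.56 | $25.79 | $386.00 | $1,482.35
8 | $1,482.35 | $20.75 | $386.00 | $1,117.10
9 | $1,117.10 | $15.63 | $386.00 | $746.73
10 | $746.73 | $10.45 | $386.00 | $371.18

$371.18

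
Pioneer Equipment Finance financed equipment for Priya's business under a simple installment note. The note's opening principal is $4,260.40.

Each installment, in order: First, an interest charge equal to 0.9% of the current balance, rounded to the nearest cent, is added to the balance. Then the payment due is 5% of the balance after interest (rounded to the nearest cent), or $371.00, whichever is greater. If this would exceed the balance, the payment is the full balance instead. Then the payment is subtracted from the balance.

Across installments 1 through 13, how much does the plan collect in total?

$4,517.45

# | Opening | Interest | Payment | End bal
1 | $4,260.40 | $38.34 | $371.00 | $3,927.74
2 | $3,927.74 | $35.35 | $371.00 | $3,592.09
3 | $3,592.09 | $32.33 | $371.00 | $3,253.42
4 | $3,253.42 | $29.28 | $371.00 | $2,911.70
5 | $2,911.70 | $26.21 | $371.00 | $2,566.91
6 | $2,566.91 | $23.10 | $371.00 | $2,219.01
7 | $2,219.01 | $19.97 | $371.00 | $1,867.98
8 | $1,867.98 | $16.81 | $371.00 | $1,513.79
9 | $1,513.79 | $13.62 | $371.00 | $1,156.41
10 | $1,156.41 | $10.41 | $371.00 | $795.82
11 | $795.82 | $7.16 | $371.00 | $431.98
12 | $431.98 | $3.89 | $371.00 | $64.87
13 | $64.87 | $0.58 | $65.45 | $0.00
Total paid: $4,517.45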